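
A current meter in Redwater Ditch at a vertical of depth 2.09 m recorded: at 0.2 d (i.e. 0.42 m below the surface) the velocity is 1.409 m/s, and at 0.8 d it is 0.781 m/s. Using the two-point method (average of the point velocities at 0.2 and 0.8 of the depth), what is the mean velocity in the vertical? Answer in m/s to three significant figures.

1.10 m/s

v̄ = (1.409 + 0.781) / 2 = 1.095 m/s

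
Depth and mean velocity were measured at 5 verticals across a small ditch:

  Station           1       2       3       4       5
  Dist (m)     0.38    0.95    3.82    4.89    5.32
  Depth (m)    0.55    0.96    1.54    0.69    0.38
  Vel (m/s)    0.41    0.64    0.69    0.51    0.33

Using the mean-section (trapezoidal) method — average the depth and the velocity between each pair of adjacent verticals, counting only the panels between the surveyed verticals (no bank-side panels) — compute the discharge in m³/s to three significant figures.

Panel 1-2: Δb = 0.57 m, d̄ = (0.55+0.96)/2 = 0.755, v̄ = (0.41+0.64)/2 = 0.525 → q = 0.57×0.755×0.525 = 0.2259 m³/s
Panel 2-3: Δb = 2.87 m, d̄ = (0.96+1.54)/2 = 1.25, v̄ = (0.64+0.69)/2 = 0.665 → q = 2.87×1.25×0.665 = 2.386 m³/s
Panel 3-4: Δb = 1.07 m, d̄ = (1.54+0.69)/2 = 1.115, v̄ = (0.69+0.51)/2 = 0.6 → q = 1.07×1.115×0.6 = 0.7158 m³/s
Panel 4-5: Δb = 0.43 m, d̄ = (0.69+0.38)/2 = 0.535, v̄ = (0.51+0.33)/2 = 0.42 → q = 0.43×0.535×0.42 = 0.09662 m³/s
Q = Σ q = 3.424 m³/s

3.42 m³/s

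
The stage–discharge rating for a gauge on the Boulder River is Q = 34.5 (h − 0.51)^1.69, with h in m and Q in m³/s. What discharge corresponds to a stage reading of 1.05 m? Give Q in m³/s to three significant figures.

Q = 34.5 × (1.05 − 0.51)^1.69 = 34.5 × 0.54^1.69 = 12.18 m³/s

12.2 m³/s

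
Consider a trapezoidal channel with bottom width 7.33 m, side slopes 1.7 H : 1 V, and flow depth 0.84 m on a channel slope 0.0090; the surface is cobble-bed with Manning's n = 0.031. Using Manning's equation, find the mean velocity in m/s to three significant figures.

2.39 m/s

A = (b + z·y)·y = (7.33 + 1.7×0.84)×0.84 = 7.357 m²
P = b + 2y√(1+z²) = 7.33 + 2×0.84×√(1+1.7²) = 10.64 m
R = A/P = 7.357/10.64 = 0.6912 m
Q = (1/n)·A·R^(2/3)·S^(1/2) = (1/0.031) × 7.357 × 0.6912^(2/3) × 0.0090^(1/2) = 17.60 m³/s
V = Q/A = 17.60/7.357 = 2.392 m/s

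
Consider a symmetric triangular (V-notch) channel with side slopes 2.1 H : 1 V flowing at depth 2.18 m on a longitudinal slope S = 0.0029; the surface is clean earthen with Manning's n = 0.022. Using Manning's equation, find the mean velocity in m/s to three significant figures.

2.42 m/s

A = z·y² = 2.1×2.18² = 9.980 m²
P = 2y√(1+z²) = 2×2.18×√(1+2.1²) = 10.14 m
R = A/P = 9.980/10.14 = 0.9841 m
Q = (1/n)·A·R^(2/3)·S^(1/2) = (1/0.022) × 9.980 × 0.9841^(2/3) × 0.0029^(1/2) = 24.17 m³/s
V = Q/A = 24.17/9.980 = 2.422 m/s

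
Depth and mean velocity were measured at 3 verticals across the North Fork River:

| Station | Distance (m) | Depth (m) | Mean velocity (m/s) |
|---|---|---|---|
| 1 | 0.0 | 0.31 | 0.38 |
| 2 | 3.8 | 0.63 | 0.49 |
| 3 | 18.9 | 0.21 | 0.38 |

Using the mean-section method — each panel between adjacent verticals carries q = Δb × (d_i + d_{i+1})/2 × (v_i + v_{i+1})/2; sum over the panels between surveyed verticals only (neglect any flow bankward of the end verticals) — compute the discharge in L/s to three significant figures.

3540 L/s

Panel 1-2: Δb = 3.8 m, d̄ = (0.31+0.63)/2 = 0.47, v̄ = (0.38+0.49)/2 = 0.435 → q = 3.8×0.47×0.435 = 0.7769 m³/s
Panel 2-3: Δb = 15.1 m, d̄ = (0.63+0.21)/2 = 0.42, v̄ = (0.49+0.38)/2 = 0.435 → q = 15.1×0.42×0.435 = 2.759 m³/s
Q = Σ q = 3.536 m³/s
= 3.536 × 1000 = 3536 L/s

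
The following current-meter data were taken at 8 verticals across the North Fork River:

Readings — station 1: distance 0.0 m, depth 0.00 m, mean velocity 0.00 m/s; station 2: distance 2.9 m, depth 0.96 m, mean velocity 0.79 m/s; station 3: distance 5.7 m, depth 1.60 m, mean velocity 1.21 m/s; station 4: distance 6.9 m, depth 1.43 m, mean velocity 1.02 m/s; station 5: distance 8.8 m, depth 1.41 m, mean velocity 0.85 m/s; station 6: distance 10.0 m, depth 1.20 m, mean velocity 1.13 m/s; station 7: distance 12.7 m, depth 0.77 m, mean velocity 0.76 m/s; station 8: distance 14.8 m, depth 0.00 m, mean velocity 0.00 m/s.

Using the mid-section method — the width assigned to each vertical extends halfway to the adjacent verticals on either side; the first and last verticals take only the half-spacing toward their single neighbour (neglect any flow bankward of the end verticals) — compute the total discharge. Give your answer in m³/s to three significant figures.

w_2 = (5.7 − 0.0)/2 = 2.85 m; q_2 = 0.79 × 0.96 × 2.85 = 2.161 m³/s
w_3 = (6.9 − 2.9)/2 = 2 m; q_3 = 1.21 × 1.60 × 2 = 3.872 m³/s
w_4 = (8.8 − 5.7)/2 = 1.55 m; q_4 = 1.02 × 1.43 × 1.55 = 2.261 m³/s
w_5 = (10.0 − 6.9)/2 = 1.55 m; q_5 = 0.85 × 1.41 × 1.55 = 1.858 m³/s
w_6 = (12.7 − 8.8)/2 = 1.95 m; q_6 = 1.13 × 1.20 × 1.95 = 2.644 m³/s
w_7 = (14.8 − 10.0)/2 = 2.4 m; q_7 = 0.76 × 0.77 × 2.4 = 1.404 m³/s
Stations 1, 8 contribute zero (depth or velocity is 0).
Q = Σ qᵢ = 14.20 m³/s

14.2 m³/s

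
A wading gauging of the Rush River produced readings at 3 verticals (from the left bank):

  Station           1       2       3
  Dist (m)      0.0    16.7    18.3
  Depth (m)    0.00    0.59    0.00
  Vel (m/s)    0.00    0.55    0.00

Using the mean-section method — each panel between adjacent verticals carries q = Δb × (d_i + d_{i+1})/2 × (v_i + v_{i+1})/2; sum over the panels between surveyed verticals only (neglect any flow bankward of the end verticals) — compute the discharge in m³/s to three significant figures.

Panel 1-2: Δb = 16.7 m, d̄ = (0.00+0.59)/2 = 0.295, v̄ = (0.00+0.55)/2 = 0.275 → q = 16.7×0.295×0.275 = 1.355 m³/s
Panel 2-3: Δb = 1.6 m, d̄ = (0.59+0.00)/2 = 0.295, v̄ = (0.55+0.00)/2 = 0.275 → q = 1.6×0.295×0.275 = 0.1298 m³/s
Q = Σ q = 1.485 m³/s

1.48 m³/s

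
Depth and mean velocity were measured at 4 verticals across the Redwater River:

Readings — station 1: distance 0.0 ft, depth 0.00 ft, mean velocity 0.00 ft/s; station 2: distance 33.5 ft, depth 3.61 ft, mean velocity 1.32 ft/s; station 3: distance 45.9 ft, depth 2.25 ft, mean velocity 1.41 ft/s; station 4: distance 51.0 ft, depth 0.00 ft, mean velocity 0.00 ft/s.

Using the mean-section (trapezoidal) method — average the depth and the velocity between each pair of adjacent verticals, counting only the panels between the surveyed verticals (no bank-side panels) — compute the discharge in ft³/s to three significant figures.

93.5 ft³/s

Panel 1-2: Δb = 33.5 ft, d̄ = (0.00+3.61)/2 = 1.805, v̄ = (0.00+1.32)/2 = 0.66 → q = 33.5×1.805×0.66 = 39.91 ft³/s
Panel 2-3: Δb = 12.4 ft, d̄ = (3.61+2.25)/2 = 2.93, v̄ = (1.32+1.41)/2 = 1.365 → q = 12.4×2.93×1.365 = 49.59 ft³/s
Panel 3-4: Δb = 5.1 ft, d̄ = (2.25+0.00)/2 = 1.125, v̄ = (1.41+0.00)/2 = 0.705 → q = 5.1×1.125×0.705 = 4.045 ft³/s
Q = Σ q = 93.55 ft³/s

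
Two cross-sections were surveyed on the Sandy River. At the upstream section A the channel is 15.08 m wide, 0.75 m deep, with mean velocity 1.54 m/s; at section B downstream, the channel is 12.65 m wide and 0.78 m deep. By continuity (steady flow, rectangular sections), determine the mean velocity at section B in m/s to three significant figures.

Q = A₁V₁ = (15.08×0.75) × 1.54 = 17.42 m³/s
A₂ = 12.65 × 0.78 = 9.867 m²
V₂ = Q/A₂ = 17.42/9.867 = 1.765 m/s

1.77 m/s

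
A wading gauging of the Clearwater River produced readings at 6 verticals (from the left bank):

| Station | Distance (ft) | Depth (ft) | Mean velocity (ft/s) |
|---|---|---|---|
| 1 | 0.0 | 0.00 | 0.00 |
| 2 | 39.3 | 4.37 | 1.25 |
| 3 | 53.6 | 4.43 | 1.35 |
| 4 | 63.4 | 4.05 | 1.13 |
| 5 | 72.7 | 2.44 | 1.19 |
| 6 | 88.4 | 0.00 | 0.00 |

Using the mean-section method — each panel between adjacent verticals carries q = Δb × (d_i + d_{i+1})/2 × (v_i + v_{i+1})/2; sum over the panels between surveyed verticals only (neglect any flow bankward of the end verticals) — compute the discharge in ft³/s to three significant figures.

Panel 1-2: Δb = 39.3 ft, d̄ = (0.00+4.37)/2 = 2.185, v̄ = (0.00+1.25)/2 = 0.625 → q = 39.3×2.185×0.625 = 53.67 ft³/s
Panel 2-3: Δb = 14.3 ft, d̄ = (4.37+4.43)/2 = 4.4, v̄ = (1.25+1.35)/2 = 1.3 → q = 14.3×4.4×1.3 = 81.80 ft³/s
Panel 3-4: Δb = 9.8 ft, d̄ = (4.43+4.05)/2 = 4.24, v̄ = (1.35+1.13)/2 = 1.24 → q = 9.8×4.24×1.24 = 51.52 ft³/s
Panel 4-5: Δb = 9.3 ft, d̄ = (4.05+2.44)/2 = 3.245, v̄ = (1.13+1.19)/2 = 1.16 → q = 9.3×3.245×1.16 = 35.01 ft³/s
Panel 5-6: Δb = 15.7 ft, d̄ = (2.44+0.00)/2 = 1.22, v̄ = (1.19+0.00)/2 = 0.595 → q = 15.7×1.22×0.595 = 11.40 ft³/s
Q = Σ q = 233.4 ft³/s

233 ft³/s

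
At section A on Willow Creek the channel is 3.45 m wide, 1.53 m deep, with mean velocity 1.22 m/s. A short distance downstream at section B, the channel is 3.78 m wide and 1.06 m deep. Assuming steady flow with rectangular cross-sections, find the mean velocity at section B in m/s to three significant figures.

Q = A₁V₁ = (3.45×1.53) × 1.22 = 6.440 m³/s
A₂ = 3.78 × 1.06 = 4.007 m²
V₂ = Q/A₂ = 6.440/4.007 = 1.607 m/s

1.61 m/s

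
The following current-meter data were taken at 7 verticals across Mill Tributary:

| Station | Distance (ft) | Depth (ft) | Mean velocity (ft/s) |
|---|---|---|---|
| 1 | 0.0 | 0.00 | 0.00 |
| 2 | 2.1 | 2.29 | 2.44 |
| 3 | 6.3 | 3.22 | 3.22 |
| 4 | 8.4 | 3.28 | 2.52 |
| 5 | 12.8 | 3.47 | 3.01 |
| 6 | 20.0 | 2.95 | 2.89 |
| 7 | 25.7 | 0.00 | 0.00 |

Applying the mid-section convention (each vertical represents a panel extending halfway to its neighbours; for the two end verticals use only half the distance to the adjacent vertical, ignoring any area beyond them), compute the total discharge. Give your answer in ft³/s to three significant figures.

w_2 = (6.3 − 0.0)/2 = 3.15 ft; q_2 = 2.44 × 2.29 × 3.15 = 17.60 ft³/s
w_3 = (8.4 − 2.1)/2 = 3.15 ft; q_3 = 3.22 × 3.22 × 3.15 = 32.66 ft³/s
w_4 = (12.8 − 6.3)/2 = 3.25 ft; q_4 = 2.52 × 3.28 × 3.25 = 26.86 ft³/s
w_5 = (20.0 − 8.4)/2 = 5.8 ft; q_5 = 3.01 × 3.47 × 5.8 = 60.58 ft³/s
w_6 = (25.7 − 12.8)/2 = 6.45 ft; q_6 = 2.89 × 2.95 × 6.45 = 54.99 ft³/s
Stations 1, 7 contribute zero (depth or velocity is 0).
Q = Σ qᵢ = 192.7 ft³/s

193 ft³/s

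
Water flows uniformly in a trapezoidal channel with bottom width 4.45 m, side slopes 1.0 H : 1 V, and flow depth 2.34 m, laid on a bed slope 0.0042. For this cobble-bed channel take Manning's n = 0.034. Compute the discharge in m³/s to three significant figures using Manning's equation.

A = (b + z·y)·y = (4.45 + 1.0×2.34)×2.34 = 15.89 m²
P = b + 2y√(1+z²) = 4.45 + 2×2.34×√(1+1.0²) = 11.07 m
R = A/P = 15.89/11.07 = 1.435 m
Q = (1/n)·A·R^(2/3)·S^(1/2) = (1/0.034) × 15.89 × 1.435^(2/3) × 0.0042^(1/2) = 38.54 m³/s

38.5 m³/s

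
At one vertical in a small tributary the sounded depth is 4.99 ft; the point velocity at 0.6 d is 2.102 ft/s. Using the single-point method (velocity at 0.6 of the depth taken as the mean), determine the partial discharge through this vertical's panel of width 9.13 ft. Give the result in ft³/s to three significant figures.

v̄ = v₀.₆ = 2.102 ft/s
q = v̄ × d × w = 2.102 × 4.99 × 9.13 = 95.76 ft³/s

95.8 ft³/s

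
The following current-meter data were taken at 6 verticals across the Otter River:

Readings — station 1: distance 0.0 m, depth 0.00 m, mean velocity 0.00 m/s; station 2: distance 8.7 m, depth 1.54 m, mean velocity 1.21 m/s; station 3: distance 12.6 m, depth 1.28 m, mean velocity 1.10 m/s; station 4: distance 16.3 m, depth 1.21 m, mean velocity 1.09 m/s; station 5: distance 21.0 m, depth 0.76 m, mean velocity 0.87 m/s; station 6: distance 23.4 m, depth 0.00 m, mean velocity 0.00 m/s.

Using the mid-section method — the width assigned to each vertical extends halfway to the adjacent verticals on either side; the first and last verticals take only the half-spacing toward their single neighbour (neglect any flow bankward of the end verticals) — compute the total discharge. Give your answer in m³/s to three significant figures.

w_2 = (12.6 − 0.0)/2 = 6.3 m; q_2 = 1.21 × 1.54 × 6.3 = 11.74 m³/s
w_3 = (16.3 − 8.7)/2 = 3.8 m; q_3 = 1.10 × 1.28 × 3.8 = 5.350 m³/s
w_4 = (21.0 − 12.6)/2 = 4.2 m; q_4 = 1.09 × 1.21 × 4.2 = 5.539 m³/s
w_5 = (23.4 − 16.3)/2 = 3.55 m; q_5 = 0.87 × 0.76 × 3.55 = 2.347 m³/s
Stations 1, 6 contribute zero (depth or velocity is 0).
Q = Σ qᵢ = 24.98 m³/s

25.0 m³/s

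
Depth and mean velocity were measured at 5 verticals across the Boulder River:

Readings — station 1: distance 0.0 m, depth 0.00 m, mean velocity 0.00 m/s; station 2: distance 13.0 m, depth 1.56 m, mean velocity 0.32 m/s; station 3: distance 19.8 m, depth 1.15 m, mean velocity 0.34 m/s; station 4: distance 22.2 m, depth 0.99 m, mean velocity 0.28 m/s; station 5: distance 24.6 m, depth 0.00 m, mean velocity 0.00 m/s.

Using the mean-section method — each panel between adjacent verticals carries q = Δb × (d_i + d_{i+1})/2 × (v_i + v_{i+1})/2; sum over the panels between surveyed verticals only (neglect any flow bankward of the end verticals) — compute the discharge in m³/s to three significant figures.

Panel 1-2: Δb = 13 m, d̄ = (0.00+1.56)/2 = 0.78, v̄ = (0.00+0.32)/2 = 0.16 → q = 13×0.78×0.16 = 1.622 m³/s
Panel 2-3: Δb = 6.8 m, d̄ = (1.56+1.15)/2 = 1.355, v̄ = (0.32+0.34)/2 = 0.33 → q = 6.8×1.355×0.33 = 3.041 m³/s
Panel 3-4: Δb = 2.4 m, d̄ = (1.15+0.99)/2 = 1.07, v̄ = (0.34+0.28)/2 = 0.31 → q = 2.4×1.07×0.31 = 0.7961 m³/s
Panel 4-5: Δb = 2.4 m, d̄ = (0.99+0.00)/2 = 0.495, v̄ = (0.28+0.00)/2 = 0.14 → q = 2.4×0.495×0.14 = 0.1663 m³/s
Q = Σ q = 5.625 m³/s

5.63 m³/s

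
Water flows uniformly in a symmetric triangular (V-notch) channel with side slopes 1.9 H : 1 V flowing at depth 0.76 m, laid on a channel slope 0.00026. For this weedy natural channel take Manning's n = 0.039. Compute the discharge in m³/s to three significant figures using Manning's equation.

0.219 m³/s

A = z·y² = 1.9×0.76² = 1.097 m²
P = 2y√(1+z²) = 2×0.76×√(1+1.9²) = 3.264 m
R = A/P = 1.097/3.264 = 0.3363 m
Q = (1/n)·A·R^(2/3)·S^(1/2) = (1/0.039) × 1.097 × 0.3363^(2/3) × 0.00026^(1/2) = 0.2194 m³/s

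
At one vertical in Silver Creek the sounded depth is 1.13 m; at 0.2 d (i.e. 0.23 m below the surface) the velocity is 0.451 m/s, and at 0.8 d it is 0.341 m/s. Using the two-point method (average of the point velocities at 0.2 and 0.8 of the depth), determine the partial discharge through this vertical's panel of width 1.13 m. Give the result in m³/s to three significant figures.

0.506 m³/s

v̄ = (0.451 + 0.341) / 2 = 0.3960 m/s
q = v̄ × d × w = 0.3960 × 1.13 × 1.13 = 0.5057 m³/s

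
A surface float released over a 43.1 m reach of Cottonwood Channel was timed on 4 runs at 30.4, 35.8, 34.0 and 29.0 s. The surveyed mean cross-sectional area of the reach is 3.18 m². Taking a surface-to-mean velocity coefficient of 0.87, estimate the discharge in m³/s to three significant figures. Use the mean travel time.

t̄ = (30.4 + 35.8 + 34.0 + 29.0) / 4 = 32.3 s
v_surface = L / t̄ = 43.1 / 32.3 = 1.334 m/s
v_mean = 0.87 × 1.334 = 1.161 m/s
Q = A × v_mean = 3.18 × 1.161 = 3.692 m³/s

3.69 m³/s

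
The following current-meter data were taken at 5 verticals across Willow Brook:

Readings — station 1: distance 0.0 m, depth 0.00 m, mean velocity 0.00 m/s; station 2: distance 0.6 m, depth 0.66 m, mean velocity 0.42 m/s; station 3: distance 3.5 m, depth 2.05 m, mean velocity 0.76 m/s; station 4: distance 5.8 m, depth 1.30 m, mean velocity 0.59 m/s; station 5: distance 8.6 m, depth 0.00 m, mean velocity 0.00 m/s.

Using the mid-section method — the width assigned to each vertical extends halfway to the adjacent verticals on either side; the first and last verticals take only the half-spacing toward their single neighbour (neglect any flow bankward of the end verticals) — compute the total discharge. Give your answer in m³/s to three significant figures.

w_2 = (3.5 − 0.0)/2 = 1.75 m; q_2 = 0.42 × 0.66 × 1.75 = 0.4851 m³/s
w_3 = (5.8 − 0.6)/2 = 2.6 m; q_3 = 0.76 × 2.05 × 2.6 = 4.051 m³/s
w_4 = (8.6 − 3.5)/2 = 2.55 m; q_4 = 0.59 × 1.30 × 2.55 = 1.956 m³/s
Stations 1, 5 contribute zero (depth or velocity is 0).
Q = Σ qᵢ = 6.492 m³/s

6.49 m³/s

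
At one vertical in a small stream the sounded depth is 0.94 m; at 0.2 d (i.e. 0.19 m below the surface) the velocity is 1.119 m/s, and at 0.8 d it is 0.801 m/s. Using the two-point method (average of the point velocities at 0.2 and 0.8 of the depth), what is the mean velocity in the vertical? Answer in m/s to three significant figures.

v̄ = (1.119 + 0.801) / 2 = 0.9600 m/s

0.960 m/s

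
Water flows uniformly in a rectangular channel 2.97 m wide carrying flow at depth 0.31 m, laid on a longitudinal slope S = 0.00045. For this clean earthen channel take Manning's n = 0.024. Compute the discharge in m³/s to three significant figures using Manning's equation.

A = b·y = 2.97 × 0.31 = 0.9207 m²
P = b + 2y = 2.97 + 2×0.31 = 3.590 m
R = A/P = 0.9207/3.590 = 0.2565 m
Q = (1/n)·A·R^(2/3)·S^(1/2) = (1/0.024) × 0.9207 × 0.2565^(2/3) × 0.00045^(1/2) = 0.3285 m³/s

0.328 m³/s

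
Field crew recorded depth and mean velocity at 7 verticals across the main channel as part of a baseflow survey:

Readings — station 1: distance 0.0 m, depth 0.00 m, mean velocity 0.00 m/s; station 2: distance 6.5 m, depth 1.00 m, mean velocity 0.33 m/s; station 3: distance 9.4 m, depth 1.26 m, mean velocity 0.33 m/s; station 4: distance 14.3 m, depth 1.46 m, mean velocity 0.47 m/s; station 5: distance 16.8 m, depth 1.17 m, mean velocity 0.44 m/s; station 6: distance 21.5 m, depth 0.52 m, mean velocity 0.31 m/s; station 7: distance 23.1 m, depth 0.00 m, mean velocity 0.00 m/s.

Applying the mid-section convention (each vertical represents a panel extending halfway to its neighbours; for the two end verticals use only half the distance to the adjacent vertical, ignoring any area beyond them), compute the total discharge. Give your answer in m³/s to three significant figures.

w_2 = (9.4 − 0.0)/2 = 4.7 m; q_2 = 0.33 × 1.00 × 4.7 = 1.551 m³/s
w_3 = (14.3 − 6.5)/2 = 3.9 m; q_3 = 0.33 × 1.26 × 3.9 = 1.622 m³/s
w_4 = (16.8 − 9.4)/2 = 3.7 m; q_4 = 0.47 × 1.46 × 3.7 = 2.539 m³/s
w_5 = (21.5 − 14.3)/2 = 3.6 m; q_5 = 0.44 × 1.17 × 3.6 = 1.853 m³/s
w_6 = (23.1 − 16.8)/2 = 3.15 m; q_6 = 0.31 × 0.52 × 3.15 = 0.5078 m³/s
Stations 1, 7 contribute zero (depth or velocity is 0).
Q = Σ qᵢ = 8.073 m³/s

8.07 m³/s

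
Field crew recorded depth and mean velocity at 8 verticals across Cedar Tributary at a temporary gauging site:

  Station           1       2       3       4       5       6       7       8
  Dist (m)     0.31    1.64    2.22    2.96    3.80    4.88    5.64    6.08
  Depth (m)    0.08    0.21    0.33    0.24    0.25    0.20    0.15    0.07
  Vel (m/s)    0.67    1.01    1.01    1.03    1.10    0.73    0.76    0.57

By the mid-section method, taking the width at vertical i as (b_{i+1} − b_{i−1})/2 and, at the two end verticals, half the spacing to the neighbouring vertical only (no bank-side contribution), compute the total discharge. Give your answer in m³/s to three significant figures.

w_1 = (1.64 − 0.31)/2 = 0.665 m; q_1 = 0.67 × 0.08 × 0.665 = 0.03564 m³/s
w_2 = (2.22 − 0.31)/2 = 0.955 m; q_2 = 1.01 × 0.21 × 0.955 = 0.2026 m³/s
w_3 = (2.96 − 1.64)/2 = 0.66 m; q_3 = 1.01 × 0.33 × 0.66 = 0.2200 m³/s
w_4 = (3.80 − 2.22)/2 = 0.79 m; q_4 = 1.03 × 0.24 × 0.79 = 0.1953 m³/s
w_5 = (4.88 − 2.96)/2 = 0.96 m; q_5 = 1.10 × 0.25 × 0.96 = 0.2640 m³/s
w_6 = (5.64 − 3.80)/2 = 0.92 m; q_6 = 0.73 × 0.20 × 0.92 = 0.1343 m³/s
w_7 = (6.08 − 4.88)/2 = 0.6 m; q_7 = 0.76 × 0.15 × 0.6 = 0.06840 m³/s
w_8 = (6.08 − 5.64)/2 = 0.22 m; q_8 = 0.57 × 0.07 × 0.22 = 0.008778 m³/s
Q = Σ qᵢ = 1.129 m³/s

1.13 m³/s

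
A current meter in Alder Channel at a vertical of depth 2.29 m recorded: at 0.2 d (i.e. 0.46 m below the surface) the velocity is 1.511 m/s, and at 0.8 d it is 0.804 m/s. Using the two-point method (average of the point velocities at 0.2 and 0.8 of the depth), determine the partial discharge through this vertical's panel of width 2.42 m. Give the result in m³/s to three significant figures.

v̄ = (1.511 + 0.804) / 2 = 1.158 m/s
q = v̄ × d × w = 1.158 × 2.29 × 2.42 = 6.415 m³/s

6.41 m³/s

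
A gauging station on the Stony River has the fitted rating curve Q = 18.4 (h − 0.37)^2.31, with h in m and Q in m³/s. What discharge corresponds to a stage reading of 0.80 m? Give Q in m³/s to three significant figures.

Q = 18.4 × (0.80 − 0.37)^2.31 = 18.4 × 0.43^2.31 = 2.619 m³/s

2.62 m³/s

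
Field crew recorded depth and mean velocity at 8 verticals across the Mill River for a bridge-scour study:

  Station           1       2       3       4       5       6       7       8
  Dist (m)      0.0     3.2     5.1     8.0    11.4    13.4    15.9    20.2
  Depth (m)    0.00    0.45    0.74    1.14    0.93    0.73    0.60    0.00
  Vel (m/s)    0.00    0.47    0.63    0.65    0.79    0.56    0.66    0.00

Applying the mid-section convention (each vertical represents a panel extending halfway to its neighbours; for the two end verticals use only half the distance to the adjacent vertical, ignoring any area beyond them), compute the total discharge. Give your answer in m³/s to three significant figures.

w_2 = (5.1 − 0.0)/2 = 2.55 m; q_2 = 0.47 × 0.45 × 2.55 = 0.5393 m³/s
w_3 = (8.0 − 3.2)/2 = 2.4 m; q_3 = 0.63 × 0.74 × 2.4 = 1.119 m³/s
w_4 = (11.4 − 5.1)/2 = 3.15 m; q_4 = 0.65 × 1.14 × 3.15 = 2.334 m³/s
w_5 = (13.4 − 8.0)/2 = 2.7 m; q_5 = 0.79 × 0.93 × 2.7 = 1.984 m³/s
w_6 = (15.9 − 11.4)/2 = 2.25 m; q_6 = 0.56 × 0.73 × 2.25 = 0.9198 m³/s
w_7 = (20.2 − 13.4)/2 = 3.4 m; q_7 = 0.66 × 0.60 × 3.4 = 1.346 m³/s
Stations 1, 8 contribute zero (depth or velocity is 0).
Q = Σ qᵢ = 8.242 m³/s

8.24 m³/s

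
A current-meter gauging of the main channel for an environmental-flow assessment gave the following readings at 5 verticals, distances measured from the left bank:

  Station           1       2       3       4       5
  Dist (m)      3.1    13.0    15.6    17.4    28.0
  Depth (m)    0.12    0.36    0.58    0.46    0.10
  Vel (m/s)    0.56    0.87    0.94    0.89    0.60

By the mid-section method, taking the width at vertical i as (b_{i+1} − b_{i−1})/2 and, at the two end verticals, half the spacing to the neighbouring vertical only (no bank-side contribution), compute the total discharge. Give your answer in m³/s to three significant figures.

6.35 m³/s

w_1 = (13.0 − 3.1)/2 = 4.95 m; q_1 = 0.56 × 0.12 × 4.95 = 0.3326 m³/s
w_2 = (15.6 − 3.1)/2 = 6.25 m; q_2 = 0.87 × 0.36 × 6.25 = 1.958 m³/s
w_3 = (17.4 − 13.0)/2 = 2.2 m; q_3 = 0.94 × 0.58 × 2.2 = 1.199 m³/s
w_4 = (28.0 − 15.6)/2 = 6.2 m; q_4 = 0.89 × 0.46 × 6.2 = 2.538 m³/s
w_5 = (28.0 − 17.4)/2 = 5.3 m; q_5 = 0.60 × 0.10 × 5.3 = 0.3180 m³/s
Q = Σ qᵢ = 6.346 m³/s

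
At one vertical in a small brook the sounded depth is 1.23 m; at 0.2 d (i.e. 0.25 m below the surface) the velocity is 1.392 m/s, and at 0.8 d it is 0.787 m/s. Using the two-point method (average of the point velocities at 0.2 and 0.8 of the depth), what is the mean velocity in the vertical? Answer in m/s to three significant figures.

1.09 m/s

v̄ = (1.392 + 0.787) / 2 = 1.090 m/s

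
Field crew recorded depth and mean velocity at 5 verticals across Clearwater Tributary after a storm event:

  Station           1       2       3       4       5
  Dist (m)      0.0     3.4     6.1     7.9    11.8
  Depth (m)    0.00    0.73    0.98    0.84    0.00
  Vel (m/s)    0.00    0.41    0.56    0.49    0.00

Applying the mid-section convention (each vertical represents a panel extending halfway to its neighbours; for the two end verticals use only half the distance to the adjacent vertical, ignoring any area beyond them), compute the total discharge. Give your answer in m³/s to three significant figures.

3.32 m³/s

w_2 = (6.1 − 0.0)/2 = 3.05 m; q_2 = 0.41 × 0.73 × 3.05 = 0.9129 m³/s
w_3 = (7.9 − 3.4)/2 = 2.25 m; q_3 = 0.56 × 0.98 × 2.25 = 1.235 m³/s
w_4 = (11.8 − 6.1)/2 = 2.85 m; q_4 = 0.49 × 0.84 × 2.85 = 1.173 m³/s
Stations 1, 5 contribute zero (depth or velocity is 0).
Q = Σ qᵢ = 3.321 m³/s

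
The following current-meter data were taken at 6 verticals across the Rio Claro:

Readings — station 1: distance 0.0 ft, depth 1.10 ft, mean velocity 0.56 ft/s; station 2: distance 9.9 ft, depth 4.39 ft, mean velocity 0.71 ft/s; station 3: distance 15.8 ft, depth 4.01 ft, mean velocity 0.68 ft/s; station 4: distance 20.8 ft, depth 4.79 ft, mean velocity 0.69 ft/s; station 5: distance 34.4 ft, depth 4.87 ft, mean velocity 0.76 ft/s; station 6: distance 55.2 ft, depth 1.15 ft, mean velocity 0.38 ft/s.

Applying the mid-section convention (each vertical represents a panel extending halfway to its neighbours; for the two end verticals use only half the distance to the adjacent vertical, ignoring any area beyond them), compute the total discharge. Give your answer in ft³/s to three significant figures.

w_1 = (9.9 − 0.0)/2 = 4.95 ft; q_1 = 0.56 × 1.10 × 4.95 = 3.049 ft³/s
w_2 = (15.8 − 0.0)/2 = 7.9 ft; q_2 = 0.71 × 4.39 × 7.9 = 24.62 ft³/s
w_3 = (20.8 − 9.9)/2 = 5.45 ft; q_3 = 0.68 × 4.01 × 5.45 = 14.86 ft³/s
w_4 = (34.4 − 15.8)/2 = 9.3 ft; q_4 = 0.69 × 4.79 × 9.3 = 30.74 ft³/s
w_5 = (55.2 − 20.8)/2 = 17.2 ft; q_5 = 0.76 × 4.87 × 17.2 = 63.66 ft³/s
w_6 = (55.2 − 34.4)/2 = 10.4 ft; q_6 = 0.38 × 1.15 × 10.4 = 4.545 ft³/s
Q = Σ qᵢ = 141.5 ft³/s

141 ft³/s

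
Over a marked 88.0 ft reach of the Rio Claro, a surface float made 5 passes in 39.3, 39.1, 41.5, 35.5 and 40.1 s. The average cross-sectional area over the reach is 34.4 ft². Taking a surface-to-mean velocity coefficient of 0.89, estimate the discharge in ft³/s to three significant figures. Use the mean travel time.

t̄ = (39.3 + 39.1 + 41.5 + 35.5 + 40.1) / 5 = 39.1 s
v_surface = L / t̄ = 88.0 / 39.1 = 2.251 ft/s
v_mean = 0.89 × 2.251 = 2.003 ft/s
Q = A × v_mean = 34.4 × 2.003 = 68.91 ft³/s

68.9 ft³/s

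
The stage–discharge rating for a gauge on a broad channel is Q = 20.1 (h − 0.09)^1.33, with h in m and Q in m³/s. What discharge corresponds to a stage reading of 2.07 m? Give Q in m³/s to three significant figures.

49.9 m³/s

Q = 20.1 × (2.07 − 0.09)^1.33 = 20.1 × 1.98^1.33 = 49.86 m³/s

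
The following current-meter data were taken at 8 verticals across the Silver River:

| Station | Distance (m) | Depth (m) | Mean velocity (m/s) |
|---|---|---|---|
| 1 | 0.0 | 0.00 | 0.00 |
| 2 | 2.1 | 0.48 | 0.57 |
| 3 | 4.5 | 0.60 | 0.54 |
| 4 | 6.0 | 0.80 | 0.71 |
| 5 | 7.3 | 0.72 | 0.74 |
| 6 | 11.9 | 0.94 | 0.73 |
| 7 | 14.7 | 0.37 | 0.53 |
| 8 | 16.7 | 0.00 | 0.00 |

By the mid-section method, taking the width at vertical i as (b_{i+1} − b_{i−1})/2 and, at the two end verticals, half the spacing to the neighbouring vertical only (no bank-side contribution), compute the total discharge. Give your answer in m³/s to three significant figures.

w_2 = (4.5 − 0.0)/2 = 2.25 m; q_2 = 0.57 × 0.48 × 2.25 = 0.6156 m³/s
w_3 = (6.0 − 2.1)/2 = 1.95 m; q_3 = 0.54 × 0.60 × 1.95 = 0.6318 m³/s
w_4 = (7.3 − 4.5)/2 = 1.4 m; q_4 = 0.71 × 0.80 × 1.4 = 0.7952 m³/s
w_5 = (11.9 − 6.0)/2 = 2.95 m; q_5 = 0.74 × 0.72 × 2.95 = 1.572 m³/s
w_6 = (14.7 − 7.3)/2 = 3.7 m; q_6 = 0.73 × 0.94 × 3.7 = 2.539 m³/s
w_7 = (16.7 − 11.9)/2 = 2.4 m; q_7 = 0.53 × 0.37 × 2.4 = 0.4706 m³/s
Stations 1, 8 contribute zero (depth or velocity is 0).
Q = Σ qᵢ = 6.624 m³/s

6.62 m³/s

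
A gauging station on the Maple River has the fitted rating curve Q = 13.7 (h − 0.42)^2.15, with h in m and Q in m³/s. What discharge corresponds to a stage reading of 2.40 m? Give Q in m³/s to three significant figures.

Q = 13.7 × (2.40 − 0.42)^2.15 = 13.7 × 1.98^2.15 = 59.50 m³/s

59.5 m³/s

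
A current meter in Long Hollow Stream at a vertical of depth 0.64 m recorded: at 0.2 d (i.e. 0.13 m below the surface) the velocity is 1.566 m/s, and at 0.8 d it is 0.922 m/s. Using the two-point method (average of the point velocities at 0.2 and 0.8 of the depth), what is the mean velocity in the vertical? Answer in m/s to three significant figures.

1.24 m/s

v̄ = (1.566 + 0.922) / 2 = 1.244 m/s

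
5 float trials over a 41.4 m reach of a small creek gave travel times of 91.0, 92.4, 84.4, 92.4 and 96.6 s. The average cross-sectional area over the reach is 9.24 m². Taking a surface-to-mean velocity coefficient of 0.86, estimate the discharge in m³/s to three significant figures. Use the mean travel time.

t̄ = (91.0 + 92.4 + 84.4 + 92.4 + 96.6) / 5 = 91.36 s
v_surface = L / t̄ = 41.4 / 91.36 = 0.4532 m/s
v_mean = 0.86 × 0.4532 = 0.3897 m/s
Q = A × v_mean = 9.24 × 0.3897 = 3.601 m³/s

3.60 m³/s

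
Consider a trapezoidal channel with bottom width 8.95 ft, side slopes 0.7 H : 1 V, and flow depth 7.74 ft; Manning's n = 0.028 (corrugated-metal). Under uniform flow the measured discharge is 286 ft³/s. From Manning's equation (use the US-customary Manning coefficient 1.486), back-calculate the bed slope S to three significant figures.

A = (b + z·y)·y = (8.95 + 0.7×7.74)×7.74 = 111.2 ft²
P = b + 2y√(1+z²) = 8.95 + 2×7.74×√(1+0.7²) = 27.85 ft
R = A/P = 111.2/27.85 = 3.994 ft
S = (Q·n / (1.486·A·R^(2/3)))² = (286×0.028 / (1.486×111.2×2.517))² = 0.0003706

0.000371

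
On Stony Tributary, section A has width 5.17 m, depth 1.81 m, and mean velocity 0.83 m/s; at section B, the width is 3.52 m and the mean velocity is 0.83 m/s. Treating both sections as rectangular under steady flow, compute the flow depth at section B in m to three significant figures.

2.66 m

Q = A₁V₁ = (5.17×1.81) × 0.83 = 7.767 m³/s
d₂ = Q/(b₂ V₂) = 7.767/(3.52×0.83) = 2.658 m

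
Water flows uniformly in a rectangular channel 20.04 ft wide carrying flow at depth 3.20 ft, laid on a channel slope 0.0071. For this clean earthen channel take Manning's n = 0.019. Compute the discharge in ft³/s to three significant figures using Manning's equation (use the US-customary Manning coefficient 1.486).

A = b·y = 20.04 × 3.20 = 64.13 ft²
P = b + 2y = 20.04 + 2×3.20 = 26.44 ft
R = A/P = 64.13/26.44 = 2.425 ft
Q = (1.486/n)·A·R^(2/3)·S^(1/2) = (1.486/0.019) × 64.13 × 2.425^(2/3) × 0.0071^(1/2) = 762.9 ft³/s

763 ft³/s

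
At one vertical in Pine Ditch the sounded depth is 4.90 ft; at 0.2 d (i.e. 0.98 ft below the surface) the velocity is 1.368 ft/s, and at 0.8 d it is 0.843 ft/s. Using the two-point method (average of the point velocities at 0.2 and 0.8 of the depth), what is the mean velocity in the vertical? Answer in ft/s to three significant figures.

v̄ = (1.368 + 0.843) / 2 = 1.106 ft/s

1.11 ft/s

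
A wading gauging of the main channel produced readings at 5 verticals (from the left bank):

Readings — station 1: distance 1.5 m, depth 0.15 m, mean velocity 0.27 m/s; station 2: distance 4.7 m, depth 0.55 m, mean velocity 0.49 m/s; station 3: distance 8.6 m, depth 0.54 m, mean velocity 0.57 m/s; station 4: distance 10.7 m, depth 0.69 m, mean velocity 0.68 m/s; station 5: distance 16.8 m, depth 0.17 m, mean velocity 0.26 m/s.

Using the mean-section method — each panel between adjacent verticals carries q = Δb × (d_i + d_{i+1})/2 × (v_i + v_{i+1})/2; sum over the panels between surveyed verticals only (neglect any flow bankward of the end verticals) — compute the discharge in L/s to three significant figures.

Panel 1-2: Δb = 3.2 m, d̄ = (0.15+0.55)/2 = 0.35, v̄ = (0.27+0.49)/2 = 0.38 → q = 3.2×0.35×0.38 = 0.4256 m³/s
Panel 2-3: Δb = 3.9 m, d̄ = (0.55+0.54)/2 = 0.545, v̄ = (0.49+0.57)/2 = 0.53 → q = 3.9×0.545×0.53 = 1.127 m³/s
Panel 3-4: Δb = 2.1 m, d̄ = (0.54+0.69)/2 = 0.615, v̄ = (0.57+0.68)/2 = 0.625 → q = 2.1×0.615×0.625 = 0.8072 m³/s
Panel 4-5: Δb = 6.1 m, d̄ = (0.69+0.17)/2 = 0.43, v̄ = (0.68+0.26)/2 = 0.47 → q = 6.1×0.43×0.47 = 1.233 m³/s
Q = Σ q = 3.592 m³/s
= 3.592 × 1000 = 3592 L/s

3590 L/s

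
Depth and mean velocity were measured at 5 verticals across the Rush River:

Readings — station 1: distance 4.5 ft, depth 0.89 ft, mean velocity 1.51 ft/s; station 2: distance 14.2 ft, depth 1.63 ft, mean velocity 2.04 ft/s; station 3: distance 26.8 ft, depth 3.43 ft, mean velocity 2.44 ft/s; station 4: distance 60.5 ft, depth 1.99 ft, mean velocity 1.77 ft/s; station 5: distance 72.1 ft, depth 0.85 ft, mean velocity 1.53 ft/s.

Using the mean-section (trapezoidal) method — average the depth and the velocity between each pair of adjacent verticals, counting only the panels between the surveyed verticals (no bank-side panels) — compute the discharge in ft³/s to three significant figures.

313 ft³/s

Panel 1-2: Δb = 9.7 ft, d̄ = (0.89+1.63)/2 = 1.26, v̄ = (1.51+2.04)/2 = 1.775 → q = 9.7×1.26×1.775 = 21.69 ft³/s
Panel 2-3: Δb = 12.6 ft, d̄ = (1.63+3.43)/2 = 2.53, v̄ = (2.04+2.44)/2 = 2.24 → q = 12.6×2.53×2.24 = 71.41 ft³/s
Panel 3-4: Δb = 33.7 ft, d̄ = (3.43+1.99)/2 = 2.71, v̄ = (2.44+1.77)/2 = 2.105 → q = 33.7×2.71×2.105 = 192.2 ft³/s
Panel 4-5: Δb = 11.6 ft, d̄ = (1.99+0.85)/2 = 1.42, v̄ = (1.77+1.53)/2 = 1.65 → q = 11.6×1.42×1.65 = 27.18 ft³/s
Q = Σ q = 312.5 ft³/s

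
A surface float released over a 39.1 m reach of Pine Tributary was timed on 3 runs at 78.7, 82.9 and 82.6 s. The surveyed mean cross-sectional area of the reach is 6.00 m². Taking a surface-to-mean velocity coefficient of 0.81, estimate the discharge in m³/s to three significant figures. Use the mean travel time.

t̄ = (78.7 + 82.9 + 82.6) / 3 = 81.4 s
v_surface = L / t̄ = 39.1 / 81.4 = 0.4803 m/s
v_mean = 0.81 × 0.4803 = 0.3891 m/s
Q = A × v_mean = 6.00 × 0.3891 = 2.334 m³/s

2.33 m³/s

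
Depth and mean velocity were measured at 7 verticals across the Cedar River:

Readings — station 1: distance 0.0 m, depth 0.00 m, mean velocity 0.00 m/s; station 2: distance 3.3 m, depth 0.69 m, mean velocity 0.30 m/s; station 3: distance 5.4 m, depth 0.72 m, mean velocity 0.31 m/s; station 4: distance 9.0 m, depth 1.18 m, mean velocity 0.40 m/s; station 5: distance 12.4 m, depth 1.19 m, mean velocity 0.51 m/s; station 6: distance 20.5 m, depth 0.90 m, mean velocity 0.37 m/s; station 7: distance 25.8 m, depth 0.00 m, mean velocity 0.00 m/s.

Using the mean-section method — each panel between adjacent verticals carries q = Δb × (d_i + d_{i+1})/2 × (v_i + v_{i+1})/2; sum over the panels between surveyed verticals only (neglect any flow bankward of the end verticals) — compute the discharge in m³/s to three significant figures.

Panel 1-2: Δb = 3.3 m, d̄ = (0.00+0.69)/2 = 0.345, v̄ = (0.00+0.30)/2 = 0.15 → q = 3.3×0.345×0.15 = 0.1708 m³/s
Panel 2-3: Δb = 2.1 m, d̄ = (0.69+0.72)/2 = 0.705, v̄ = (0.30+0.31)/2 = 0.305 → q = 2.1×0.705×0.305 = 0.4516 m³/s
Panel 3-4: Δb = 3.6 m, d̄ = (0.72+1.18)/2 = 0.95, v̄ = (0.31+0.40)/2 = 0.355 → q = 3.6×0.95×0.355 = 1.214 m³/s
Panel 4-5: Δb = 3.4 m, d̄ = (1.18+1.19)/2 = 1.185, v̄ = (0.40+0.51)/2 = 0.455 → q = 3.4×1.185×0.455 = 1.833 m³/s
Panel 5-6: Δb = 8.1 m, d̄ = (1.19+0.90)/2 = 1.045, v̄ = (0.51+0.37)/2 = 0.44 → q = 8.1×1.045×0.44 = 3.724 m³/s
Panel 6-7: Δb = 5.3 m, d̄ = (0.90+0.00)/2 = 0.45, v̄ = (0.37+0.00)/2 = 0.185 → q = 5.3×0.45×0.185 = 0.4412 m³/s
Q = Σ q = 7.835 m³/s

7.84 m³/s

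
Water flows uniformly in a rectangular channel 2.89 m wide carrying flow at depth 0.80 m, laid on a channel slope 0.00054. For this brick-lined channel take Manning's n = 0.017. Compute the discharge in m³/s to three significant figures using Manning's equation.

A = b·y = 2.89 × 0.80 = 2.312 m²
P = b + 2y = 2.89 + 2×0.80 = 4.490 m
R = A/P = 2.312/4.490 = 0.5149 m
Q = (1/n)·A·R^(2/3)·S^(1/2) = (1/0.017) × 2.312 × 0.5149^(2/3) × 0.00054^(1/2) = 2.030 m³/s

2.03 m³/s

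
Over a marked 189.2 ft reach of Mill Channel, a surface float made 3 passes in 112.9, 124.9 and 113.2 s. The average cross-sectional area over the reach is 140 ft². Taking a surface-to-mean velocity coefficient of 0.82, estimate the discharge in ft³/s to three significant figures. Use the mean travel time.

t̄ = (112.9 + 124.9 + 113.2) / 3 = 117 s
v_surface = L / t̄ = 189.2 / 117 = 1.617 ft/s
v_mean = 0.82 × 1.617 = 1.326 ft/s
Q = A × v_mean = 140 × 1.326 = 185.6 ft³/s

186 ft³/s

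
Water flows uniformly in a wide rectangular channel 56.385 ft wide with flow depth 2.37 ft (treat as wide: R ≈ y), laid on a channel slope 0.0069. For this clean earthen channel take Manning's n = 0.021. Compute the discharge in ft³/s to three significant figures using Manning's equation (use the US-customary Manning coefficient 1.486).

1400 ft³/s

A = b·y = 56.385 × 2.37 = 133.6 ft²
Wide channel: R ≈ y = 2.37 ft
Q = (1.486/n)·A·R^(2/3)·S^(1/2) = (1.486/0.021) × 133.6 × 2.370^(2/3) × 0.0069^(1/2) = 1396 ft³/s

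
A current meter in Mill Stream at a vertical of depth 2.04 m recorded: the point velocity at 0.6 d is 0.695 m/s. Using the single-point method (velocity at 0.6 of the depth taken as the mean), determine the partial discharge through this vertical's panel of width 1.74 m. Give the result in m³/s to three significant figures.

2.47 m³/s

v̄ = v₀.₆ = 0.695 m/s
q = v̄ × d × w = 0.6950 × 2.04 × 1.74 = 2.467 m³/s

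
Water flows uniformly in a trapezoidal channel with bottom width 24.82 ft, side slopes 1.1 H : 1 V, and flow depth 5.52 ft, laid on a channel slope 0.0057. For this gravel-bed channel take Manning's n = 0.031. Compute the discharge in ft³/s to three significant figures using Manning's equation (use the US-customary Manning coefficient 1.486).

1590 ft³/s

A = (b + z·y)·y = (24.82 + 1.1×5.52)×5.52 = 170.5 ft²
P = b + 2y√(1+z²) = 24.82 + 2×5.52×√(1+1.1²) = 41.23 ft
R = A/P = 170.5/41.23 = 4.136 ft
Q = (1.486/n)·A·R^(2/3)·S^(1/2) = (1.486/0.031) × 170.5 × 4.136^(2/3) × 0.0057^(1/2) = 1590 ft³/s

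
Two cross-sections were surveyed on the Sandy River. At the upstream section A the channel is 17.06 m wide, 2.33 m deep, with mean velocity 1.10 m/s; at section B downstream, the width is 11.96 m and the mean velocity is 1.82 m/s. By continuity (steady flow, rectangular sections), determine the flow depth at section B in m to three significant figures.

2.01 m

Q = A₁V₁ = (17.06×2.33) × 1.10 = 43.72 m³/s
d₂ = Q/(b₂ V₂) = 43.72/(11.96×1.82) = 2.009 m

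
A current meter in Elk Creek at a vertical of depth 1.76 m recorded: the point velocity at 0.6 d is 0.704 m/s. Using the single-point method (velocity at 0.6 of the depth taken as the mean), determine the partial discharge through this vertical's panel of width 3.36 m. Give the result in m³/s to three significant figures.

4.16 m³/s

v̄ = v₀.₆ = 0.704 m/s
q = v̄ × d × w = 0.7040 × 1.76 × 3.36 = 4.163 m³/s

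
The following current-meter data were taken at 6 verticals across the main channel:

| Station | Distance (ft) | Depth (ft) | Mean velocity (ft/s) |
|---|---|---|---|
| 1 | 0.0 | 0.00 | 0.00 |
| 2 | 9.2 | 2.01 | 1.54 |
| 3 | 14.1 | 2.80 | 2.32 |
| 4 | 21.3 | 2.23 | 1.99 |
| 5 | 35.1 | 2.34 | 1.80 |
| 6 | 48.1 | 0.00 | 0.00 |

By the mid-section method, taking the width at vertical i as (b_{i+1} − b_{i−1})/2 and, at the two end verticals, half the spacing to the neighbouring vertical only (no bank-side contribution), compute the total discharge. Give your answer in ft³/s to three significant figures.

w_2 = (14.1 − 0.0)/2 = 7.05 ft; q_2 = 1.54 × 2.01 × 7.05 = 21.82 ft³/s
w_3 = (21.3 − 9.2)/2 = 6.05 ft; q_3 = 2.32 × 2.80 × 6.05 = 39.30 ft³/s
w_4 = (35.1 − 14.1)/2 = 10.5 ft; q_4 = 1.99 × 2.23 × 10.5 = 46.60 ft³/s
w_5 = (48.1 − 21.3)/2 = 13.4 ft; q_5 = 1.80 × 2.34 × 13.4 = 56.44 ft³/s
Stations 1, 6 contribute zero (depth or velocity is 0).
Q = Σ qᵢ = 164.2 ft³/s

164 ft³/s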